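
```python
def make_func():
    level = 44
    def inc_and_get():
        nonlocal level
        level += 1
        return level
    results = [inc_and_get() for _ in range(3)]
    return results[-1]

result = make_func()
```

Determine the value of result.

Step 1: level = 44.
Step 2: Three calls to inc_and_get(), each adding 1.
Step 3: Last value = 44 + 1 * 3 = 47

The answer is 47.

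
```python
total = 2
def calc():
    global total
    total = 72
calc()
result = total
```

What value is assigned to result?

Step 1: total = 2 globally.
Step 2: calc() declares global total and sets it to 72.
Step 3: After calc(), global total = 72. result = 72

The answer is 72.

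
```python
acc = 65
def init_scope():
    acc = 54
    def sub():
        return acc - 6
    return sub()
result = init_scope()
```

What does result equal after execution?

Step 1: init_scope() shadows global acc with acc = 54.
Step 2: sub() finds acc = 54 in enclosing scope, computes 54 - 6 = 48.
Step 3: result = 48

The answer is 48.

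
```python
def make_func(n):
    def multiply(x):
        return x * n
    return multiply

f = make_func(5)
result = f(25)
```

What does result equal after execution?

Step 1: make_func(5) returns multiply closure with n = 5.
Step 2: f(25) computes 25 * 5 = 125.
Step 3: result = 125

The answer is 125.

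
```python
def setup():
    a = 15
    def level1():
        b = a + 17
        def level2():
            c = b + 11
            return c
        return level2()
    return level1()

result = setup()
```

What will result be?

Step 1: a = 15. b = a + 17 = 32.
Step 2: c = b + 11 = 32 + 11 = 43.
Step 3: result = 43

The answer is 43.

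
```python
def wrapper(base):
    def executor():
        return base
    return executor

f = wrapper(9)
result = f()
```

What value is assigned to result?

Step 1: wrapper(9) creates closure capturing base = 9.
Step 2: f() returns the captured base = 9.
Step 3: result = 9

The answer is 9.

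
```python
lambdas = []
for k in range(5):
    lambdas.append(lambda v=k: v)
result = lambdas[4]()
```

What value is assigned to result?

Step 1: Default argument v=k captures k's value at each iteration.
Step 2: lambdas[4] captured v = 4 when k was 4.
Step 3: result = 4

The answer is 4.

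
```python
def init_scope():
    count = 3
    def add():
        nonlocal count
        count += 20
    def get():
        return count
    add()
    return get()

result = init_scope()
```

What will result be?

Step 1: count = 3. add() modifies it via nonlocal, get() reads it.
Step 2: add() makes count = 3 + 20 = 23.
Step 3: get() returns 23. result = 23

The answer is 23.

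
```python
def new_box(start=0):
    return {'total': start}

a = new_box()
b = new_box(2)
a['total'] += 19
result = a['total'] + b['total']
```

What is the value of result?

Step 1: new_box() returns a new dict each call (immutable default 0).
Step 2: a = {'total': 0}, b = {'total': 2}.
Step 3: a['total'] += 19 = 19. result = 19 + 2 = 21

The answer is 21.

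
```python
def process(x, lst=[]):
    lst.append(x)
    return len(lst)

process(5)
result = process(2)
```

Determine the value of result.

Step 1: Mutable default list persists between calls.
Step 2: First call: lst = [5], len = 1. Second call: lst = [5, 2], len = 2.
Step 3: result = 2

The answer is 2.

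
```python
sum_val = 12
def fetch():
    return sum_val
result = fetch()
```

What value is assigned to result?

Step 1: sum_val = 12 is defined in the global scope.
Step 2: fetch() looks up sum_val. No local sum_val exists, so Python checks the global scope via LEGB rule and finds sum_val = 12.
Step 3: result = 12

The answer is 12.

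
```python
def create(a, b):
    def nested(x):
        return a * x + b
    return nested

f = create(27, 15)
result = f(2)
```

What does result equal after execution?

Step 1: create(27, 15) captures a = 27, b = 15.
Step 2: f(2) computes 27 * 2 + 15 = 69.
Step 3: result = 69

The answer is 69.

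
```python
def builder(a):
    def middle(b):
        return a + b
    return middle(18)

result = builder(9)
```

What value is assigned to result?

Step 1: builder(9) passes a = 9.
Step 2: middle(18) has b = 18, reads a = 9 from enclosing.
Step 3: result = 9 + 18 = 27

The answer is 27.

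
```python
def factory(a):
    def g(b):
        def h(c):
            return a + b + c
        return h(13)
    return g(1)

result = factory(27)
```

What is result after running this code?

Step 1: a = 27, b = 1, c = 13 across three nested scopes.
Step 2: h() accesses all three via LEGB rule.
Step 3: result = 27 + 1 + 13 = 41

The answer is 41.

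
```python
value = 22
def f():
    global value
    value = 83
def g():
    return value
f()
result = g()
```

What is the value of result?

Step 1: value = 22.
Step 2: f() sets global value = 83.
Step 3: g() reads global value = 83. result = 83

The answer is 83.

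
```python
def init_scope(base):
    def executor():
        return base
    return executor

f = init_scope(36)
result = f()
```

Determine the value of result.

Step 1: init_scope(36) creates closure capturing base = 36.
Step 2: f() returns the captured base = 36.
Step 3: result = 36

The answer is 36.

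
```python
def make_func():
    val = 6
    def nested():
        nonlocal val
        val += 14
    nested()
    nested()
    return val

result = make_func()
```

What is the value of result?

Step 1: val starts at 6.
Step 2: nested() is called 2 times, each adding 14.
Step 3: val = 6 + 14 * 2 = 34

The answer is 34.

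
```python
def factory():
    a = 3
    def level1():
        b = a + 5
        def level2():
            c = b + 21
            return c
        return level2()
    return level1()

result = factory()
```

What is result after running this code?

Step 1: a = 3. b = a + 5 = 8.
Step 2: c = b + 21 = 8 + 21 = 29.
Step 3: result = 29

The answer is 29.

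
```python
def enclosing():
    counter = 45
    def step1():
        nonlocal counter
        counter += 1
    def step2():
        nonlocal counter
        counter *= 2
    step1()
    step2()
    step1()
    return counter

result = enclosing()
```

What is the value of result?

Step 1: counter = 45.
Step 2: step1(): counter = 45 + 1 = 46.
Step 3: step2(): counter = 46 * 2 = 92.
Step 4: step1(): counter = 92 + 1 = 93. result = 93

The answer is 93.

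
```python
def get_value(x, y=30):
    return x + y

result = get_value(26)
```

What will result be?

Step 1: get_value(26) uses default y = 30.
Step 2: Returns 26 + 30 = 56.
Step 3: result = 56

The answer is 56.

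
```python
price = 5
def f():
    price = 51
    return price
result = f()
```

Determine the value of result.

Step 1: Global price = 5.
Step 2: f() creates local price = 51, shadowing the global.
Step 3: Returns local price = 51. result = 51

The answer is 51.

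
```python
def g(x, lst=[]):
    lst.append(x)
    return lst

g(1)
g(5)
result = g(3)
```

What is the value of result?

Step 1: Mutable default argument gotcha! The list [] is created once.
Step 2: Each call appends to the SAME list: [1], [1, 5], [1, 5, 3].
Step 3: result = [1, 5, 3]

The answer is [1, 5, 3].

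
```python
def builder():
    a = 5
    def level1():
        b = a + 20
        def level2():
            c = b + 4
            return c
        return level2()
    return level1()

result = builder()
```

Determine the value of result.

Step 1: a = 5. b = a + 20 = 25.
Step 2: c = b + 4 = 25 + 4 = 29.
Step 3: result = 29

The answer is 29.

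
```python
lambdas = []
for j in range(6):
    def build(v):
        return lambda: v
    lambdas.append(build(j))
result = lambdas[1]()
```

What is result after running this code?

Step 1: build(j) creates a new scope capturing v = j at call time.
Step 2: lambdas[1] = build(1), so its lambda captures v = 1.
Step 3: result = 1 (closure factory fixes late binding)

The answer is 1.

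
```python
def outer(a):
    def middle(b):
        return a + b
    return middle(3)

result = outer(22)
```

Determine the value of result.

Step 1: outer(22) passes a = 22.
Step 2: middle(3) has b = 3, reads a = 22 from enclosing.
Step 3: result = 22 + 3 = 25

The answer is 25.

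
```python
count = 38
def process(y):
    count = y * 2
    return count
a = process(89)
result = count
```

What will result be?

Step 1: Global count = 38.
Step 2: process(89) creates local count = 89 * 2 = 178.
Step 3: Global count unchanged because no global keyword. result = 38

The answer is 38.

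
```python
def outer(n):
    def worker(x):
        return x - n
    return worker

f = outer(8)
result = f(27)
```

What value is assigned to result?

Step 1: outer(8) creates a closure capturing n = 8.
Step 2: f(27) computes 27 - 8 = 19.
Step 3: result = 19

The answer is 19.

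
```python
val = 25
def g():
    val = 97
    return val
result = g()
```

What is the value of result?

Step 1: Global val = 25.
Step 2: g() creates local val = 97, shadowing the global.
Step 3: Returns local val = 97. result = 97

The answer is 97.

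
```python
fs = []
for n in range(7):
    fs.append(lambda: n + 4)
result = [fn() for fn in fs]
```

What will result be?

Step 1: All lambdas capture n by reference. After the loop, n = 6.
Step 2: Each call returns 6 + 4 = 10.
Step 3: result = [10, 10, 10, 10, 10, 10, 10]

The answer is [10, 10, 10, 10, 10, 10, 10].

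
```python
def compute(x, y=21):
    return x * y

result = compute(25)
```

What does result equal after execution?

Step 1: compute(25) uses default y = 21.
Step 2: Returns 25 * 21 = 525.
Step 3: result = 525

The answer is 525.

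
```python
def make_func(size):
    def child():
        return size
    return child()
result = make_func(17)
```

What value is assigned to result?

Step 1: make_func(17) binds parameter size = 17.
Step 2: child() looks up size in enclosing scope and finds the parameter size = 17.
Step 3: result = 17

The answer is 17.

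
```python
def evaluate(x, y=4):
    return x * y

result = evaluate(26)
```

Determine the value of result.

Step 1: evaluate(26) uses default y = 4.
Step 2: Returns 26 * 4 = 104.
Step 3: result = 104

The answer is 104.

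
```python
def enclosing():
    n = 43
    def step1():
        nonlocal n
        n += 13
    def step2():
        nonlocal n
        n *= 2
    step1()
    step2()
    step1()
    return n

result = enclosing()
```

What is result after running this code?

Step 1: n = 43.
Step 2: step1(): n = 43 + 13 = 56.
Step 3: step2(): n = 56 * 2 = 112.
Step 4: step1(): n = 112 + 13 = 125. result = 125

The answer is 125.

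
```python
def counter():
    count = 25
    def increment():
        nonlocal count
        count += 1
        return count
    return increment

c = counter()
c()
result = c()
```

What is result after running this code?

Step 1: counter() creates closure with count = 25.
Step 2: Each c() call increments count via nonlocal. After 2 calls: 25 + 2 = 27.
Step 3: result = 27

The answer is 27.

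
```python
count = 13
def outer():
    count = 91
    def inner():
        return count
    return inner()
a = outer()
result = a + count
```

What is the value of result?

Step 1: outer() has local count = 91. inner() reads from enclosing.
Step 2: outer() returns 91. Global count = 13 unchanged.
Step 3: result = 91 + 13 = 104

The answer is 104.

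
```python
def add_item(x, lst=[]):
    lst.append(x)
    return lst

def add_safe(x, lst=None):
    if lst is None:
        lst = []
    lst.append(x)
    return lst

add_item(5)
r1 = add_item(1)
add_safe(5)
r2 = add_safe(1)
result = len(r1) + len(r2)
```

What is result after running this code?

Step 1: add_item shares mutable default: after 2 calls, lst = [5, 1], len = 2.
Step 2: add_safe creates fresh list each time: r2 = [1], len = 1.
Step 3: result = 2 + 1 = 3

The answer is 3.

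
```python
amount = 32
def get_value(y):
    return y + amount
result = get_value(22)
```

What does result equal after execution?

Step 1: amount = 32 is defined globally.
Step 2: get_value(22) uses parameter y = 22 and looks up amount from global scope = 32.
Step 3: result = 22 + 32 = 54

The answer is 54.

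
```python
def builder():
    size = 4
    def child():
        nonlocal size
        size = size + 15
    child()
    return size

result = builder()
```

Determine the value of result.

Step 1: builder() sets size = 4.
Step 2: child() uses nonlocal to modify size in builder's scope: size = 4 + 15 = 19.
Step 3: builder() returns the modified size = 19

The answer is 19.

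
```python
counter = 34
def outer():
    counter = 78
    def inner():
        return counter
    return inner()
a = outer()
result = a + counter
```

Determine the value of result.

Step 1: outer() has local counter = 78. inner() reads from enclosing.
Step 2: outer() returns 78. Global counter = 34 unchanged.
Step 3: result = 78 + 34 = 112

The answer is 112.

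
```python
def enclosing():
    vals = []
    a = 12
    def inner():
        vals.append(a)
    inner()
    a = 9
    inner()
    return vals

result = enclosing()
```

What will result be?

Step 1: a = 12. inner() appends current a to vals.
Step 2: First inner(): appends 12. Then a = 9.
Step 3: Second inner(): appends 9 (closure sees updated a). result = [12, 9]

The answer is [12, 9].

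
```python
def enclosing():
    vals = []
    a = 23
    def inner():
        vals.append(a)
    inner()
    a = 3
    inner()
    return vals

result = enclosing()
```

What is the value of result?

Step 1: a = 23. inner() appends current a to vals.
Step 2: First inner(): appends 23. Then a = 3.
Step 3: Second inner(): appends 3 (closure sees updated a). result = [23, 3]

The answer is [23, 3].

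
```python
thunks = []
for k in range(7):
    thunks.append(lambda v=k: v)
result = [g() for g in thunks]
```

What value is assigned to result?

Step 1: Default arg v=k captures k at each iteration.
Step 2: Each lambda has its own default: 0, 1, ..., 6.
Step 3: result = [0, 1, 2, 3, 4, 5, 6]

The answer is [0, 1, 2, 3, 4, 5, 6].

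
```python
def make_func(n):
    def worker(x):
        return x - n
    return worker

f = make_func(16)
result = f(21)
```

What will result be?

Step 1: make_func(16) creates a closure capturing n = 16.
Step 2: f(21) computes 21 - 16 = 5.
Step 3: result = 5

The answer is 5.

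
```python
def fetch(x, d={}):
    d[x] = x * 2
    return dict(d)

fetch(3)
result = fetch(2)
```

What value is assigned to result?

Step 1: Mutable default dict is shared across calls.
Step 2: First call adds 3: 6. Second call adds 2: 4.
Step 3: result = {3: 6, 2: 4}

The answer is {3: 6, 2: 4}.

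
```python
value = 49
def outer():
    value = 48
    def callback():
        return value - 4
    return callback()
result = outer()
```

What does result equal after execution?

Step 1: outer() shadows global value with value = 48.
Step 2: callback() finds value = 48 in enclosing scope, computes 48 - 4 = 44.
Step 3: result = 44

The answer is 44.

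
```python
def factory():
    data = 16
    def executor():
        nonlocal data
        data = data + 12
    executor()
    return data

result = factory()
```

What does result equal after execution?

Step 1: factory() sets data = 16.
Step 2: executor() uses nonlocal to modify data in factory's scope: data = 16 + 12 = 28.
Step 3: factory() returns the modified data = 28

The answer is 28.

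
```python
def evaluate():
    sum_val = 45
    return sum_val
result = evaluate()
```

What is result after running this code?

Step 1: evaluate() defines sum_val = 45 in its local scope.
Step 2: return sum_val finds the local variable sum_val = 45.
Step 3: result = 45

The answer is 45.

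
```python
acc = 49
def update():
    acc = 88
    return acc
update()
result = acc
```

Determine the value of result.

Step 1: Global acc = 49.
Step 2: update() creates local acc = 88 (shadow, not modification).
Step 3: After update() returns, global acc is unchanged. result = 49

The answer is 49.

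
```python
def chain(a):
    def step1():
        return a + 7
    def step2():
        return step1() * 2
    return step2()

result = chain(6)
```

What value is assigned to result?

Step 1: chain(6) captures a = 6.
Step 2: step2() calls step1() which returns 6 + 7 = 13.
Step 3: step2() returns 13 * 2 = 26

The answer is 26.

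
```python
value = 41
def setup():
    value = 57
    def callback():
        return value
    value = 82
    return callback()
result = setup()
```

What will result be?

Step 1: setup() sets value = 57, then later value = 82.
Step 2: callback() is called after value is reassigned to 82. Closures capture variables by reference, not by value.
Step 3: result = 82

The answer is 82.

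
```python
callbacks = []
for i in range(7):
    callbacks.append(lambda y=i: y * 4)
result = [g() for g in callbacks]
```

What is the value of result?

Step 1: Default arg y=i captures i at each iteration.
Step 2: callbacks[k] has y defaulting to k, returns k * 4.
Step 3: result = [0, 4, 8, 12, 16, 20, 24]

The answer is [0, 4, 8, 12, 16, 20, 24].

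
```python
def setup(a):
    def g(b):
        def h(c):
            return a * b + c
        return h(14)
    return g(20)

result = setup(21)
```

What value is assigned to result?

Step 1: a = 21, b = 20, c = 14.
Step 2: h() computes a * b + c = 21 * 20 + 14 = 434.
Step 3: result = 434

The answer is 434.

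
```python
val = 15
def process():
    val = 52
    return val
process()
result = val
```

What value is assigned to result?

Step 1: Global val = 15.
Step 2: process() creates local val = 52 (shadow, not modification).
Step 3: After process() returns, global val is unchanged. result = 15

The answer is 15.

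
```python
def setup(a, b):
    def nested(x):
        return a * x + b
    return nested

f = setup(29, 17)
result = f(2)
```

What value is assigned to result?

Step 1: setup(29, 17) captures a = 29, b = 17.
Step 2: f(2) computes 29 * 2 + 17 = 75.
Step 3: result = 75

The answer is 75.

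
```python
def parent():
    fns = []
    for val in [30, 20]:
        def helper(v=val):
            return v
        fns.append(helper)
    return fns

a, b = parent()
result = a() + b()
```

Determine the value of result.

Step 1: Default argument v=val captures val at each iteration.
Step 2: a() returns 30 (captured at first iteration), b() returns 20 (captured at second).
Step 3: result = 30 + 20 = 50

The answer is 50.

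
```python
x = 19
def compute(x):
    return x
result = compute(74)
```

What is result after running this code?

Step 1: Global x = 19.
Step 2: compute(74) takes parameter x = 74, which shadows the global.
Step 3: result = 74

The answer is 74.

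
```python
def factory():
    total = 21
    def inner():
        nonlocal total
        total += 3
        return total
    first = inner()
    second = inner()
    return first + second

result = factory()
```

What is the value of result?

Step 1: total starts at 21.
Step 2: First call: total = 21 + 3 = 24, returns 24.
Step 3: Second call: total = 24 + 3 = 27, returns 27.
Step 4: result = 24 + 27 = 51

The answer is 51.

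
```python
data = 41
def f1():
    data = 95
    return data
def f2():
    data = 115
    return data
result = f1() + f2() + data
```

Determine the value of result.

Step 1: Each function shadows global data with its own local.
Step 2: f1() returns 95, f2() returns 115.
Step 3: Global data = 41 is unchanged. result = 95 + 115 + 41 = 251

The answer is 251.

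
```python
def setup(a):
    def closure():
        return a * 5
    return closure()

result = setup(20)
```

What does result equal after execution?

Step 1: setup(20) binds parameter a = 20.
Step 2: closure() accesses a = 20 from enclosing scope.
Step 3: result = 20 * 5 = 100

The answer is 100.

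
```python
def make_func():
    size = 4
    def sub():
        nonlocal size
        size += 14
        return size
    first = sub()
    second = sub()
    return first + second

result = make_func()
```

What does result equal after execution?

Step 1: size starts at 4.
Step 2: First call: size = 4 + 14 = 18, returns 18.
Step 3: Second call: size = 18 + 14 = 32, returns 32.
Step 4: result = 18 + 32 = 50

The answer is 50.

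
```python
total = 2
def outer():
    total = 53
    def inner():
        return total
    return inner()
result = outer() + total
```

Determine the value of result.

Step 1: Global total = 2. outer() shadows with total = 53.
Step 2: inner() returns enclosing total = 53. outer() = 53.
Step 3: result = 53 + global total (2) = 55

The answer is 55.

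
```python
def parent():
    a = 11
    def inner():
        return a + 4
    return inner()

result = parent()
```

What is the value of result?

Step 1: parent() defines a = 11.
Step 2: inner() reads a = 11 from enclosing scope, returns 11 + 4 = 15.
Step 3: result = 15

The answer is 15.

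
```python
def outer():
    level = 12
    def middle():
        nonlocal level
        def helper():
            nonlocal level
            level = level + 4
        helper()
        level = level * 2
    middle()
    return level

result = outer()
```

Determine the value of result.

Step 1: level = 12.
Step 2: helper() adds 4: level = 12 + 4 = 16.
Step 3: middle() doubles: level = 16 * 2 = 32.
Step 4: result = 32

The answer is 32.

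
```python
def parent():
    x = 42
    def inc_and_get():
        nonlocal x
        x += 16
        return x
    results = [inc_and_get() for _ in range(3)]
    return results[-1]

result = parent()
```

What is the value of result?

Step 1: x = 42.
Step 2: Three calls to inc_and_get(), each adding 16.
Step 3: Last value = 42 + 16 * 3 = 90

The answer is 90.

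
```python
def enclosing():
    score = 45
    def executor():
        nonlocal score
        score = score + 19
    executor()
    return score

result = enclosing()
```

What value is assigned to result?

Step 1: enclosing() sets score = 45.
Step 2: executor() uses nonlocal to modify score in enclosing's scope: score = 45 + 19 = 64.
Step 3: enclosing() returns the modified score = 64

The answer is 64.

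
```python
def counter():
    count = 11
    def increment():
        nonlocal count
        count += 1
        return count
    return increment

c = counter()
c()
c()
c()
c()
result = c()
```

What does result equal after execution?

Step 1: counter() creates closure with count = 11.
Step 2: Each c() call increments count via nonlocal. After 5 calls: 11 + 5 = 16.
Step 3: result = 16

The answer is 16.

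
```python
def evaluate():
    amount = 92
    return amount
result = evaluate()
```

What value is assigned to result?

Step 1: evaluate() defines amount = 92 in its local scope.
Step 2: return amount finds the local variable amount = 92.
Step 3: result = 92

The answer is 92.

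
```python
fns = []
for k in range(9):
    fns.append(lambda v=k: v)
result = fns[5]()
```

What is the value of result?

Step 1: Default argument v=k captures k's value at each iteration.
Step 2: fns[5] captured v = 5 when k was 5.
Step 3: result = 5

The answer is 5.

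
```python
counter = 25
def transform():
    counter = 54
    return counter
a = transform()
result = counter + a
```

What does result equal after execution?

Step 1: Global counter = 25. transform() returns local counter = 54.
Step 2: a = 54. Global counter still = 25.
Step 3: result = 25 + 54 = 79

The answer is 79.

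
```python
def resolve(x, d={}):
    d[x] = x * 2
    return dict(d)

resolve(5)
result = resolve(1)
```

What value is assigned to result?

Step 1: Mutable default dict is shared across calls.
Step 2: First call adds 5: 10. Second call adds 1: 2.
Step 3: result = {5: 10, 1: 2}

The answer is {5: 10, 1: 2}.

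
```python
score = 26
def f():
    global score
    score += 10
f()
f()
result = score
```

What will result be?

Step 1: score = 26.
Step 2: First f(): score = 26 + 10 = 36.
Step 3: Second f(): score = 36 + 10 = 46. result = 46

The answer is 46.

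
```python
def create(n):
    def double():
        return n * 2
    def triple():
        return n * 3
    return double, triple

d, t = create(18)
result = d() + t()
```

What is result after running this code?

Step 1: Both closures capture the same n = 18.
Step 2: d() = 18 * 2 = 36, t() = 18 * 3 = 54.
Step 3: result = 36 + 54 = 90

The answer is 90.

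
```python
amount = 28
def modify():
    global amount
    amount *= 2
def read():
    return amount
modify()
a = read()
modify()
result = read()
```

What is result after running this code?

Step 1: amount = 28.
Step 2: First modify(): amount = 28 * 2 = 56.
Step 3: Second modify(): amount = 56 * 2 = 112.
Step 4: read() returns 112

The answer is 112.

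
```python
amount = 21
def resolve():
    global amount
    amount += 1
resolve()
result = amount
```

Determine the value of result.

Step 1: amount = 21 globally.
Step 2: resolve() modifies global amount: amount += 1 = 22.
Step 3: result = 22

The answer is 22.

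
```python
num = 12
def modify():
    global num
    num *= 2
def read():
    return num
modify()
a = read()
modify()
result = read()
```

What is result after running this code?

Step 1: num = 12.
Step 2: First modify(): num = 12 * 2 = 24.
Step 3: Second modify(): num = 24 * 2 = 48.
Step 4: read() returns 48

The answer is 48.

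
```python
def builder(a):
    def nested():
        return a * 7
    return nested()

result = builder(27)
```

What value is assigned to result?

Step 1: builder(27) binds parameter a = 27.
Step 2: nested() accesses a = 27 from enclosing scope.
Step 3: result = 27 * 7 = 189

The answer is 189.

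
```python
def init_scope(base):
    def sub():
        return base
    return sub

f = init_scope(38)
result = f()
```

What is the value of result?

Step 1: init_scope(38) creates closure capturing base = 38.
Step 2: f() returns the captured base = 38.
Step 3: result = 38

The answer is 38.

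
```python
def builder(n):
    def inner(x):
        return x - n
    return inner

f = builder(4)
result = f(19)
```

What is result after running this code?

Step 1: builder(4) creates a closure capturing n = 4.
Step 2: f(19) computes 19 - 4 = 15.
Step 3: result = 15

The answer is 15.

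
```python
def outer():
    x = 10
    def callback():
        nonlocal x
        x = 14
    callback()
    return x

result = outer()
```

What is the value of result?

Step 1: outer() sets x = 10.
Step 2: callback() uses nonlocal to reassign x = 14.
Step 3: result = 14

The answer is 14.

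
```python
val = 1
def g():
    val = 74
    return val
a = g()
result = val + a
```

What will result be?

Step 1: Global val = 1. g() returns local val = 74.
Step 2: a = 74. Global val still = 1.
Step 3: result = 1 + 74 = 75

The answer is 75.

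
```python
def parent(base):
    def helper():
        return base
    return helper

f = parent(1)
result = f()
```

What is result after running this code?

Step 1: parent(1) creates closure capturing base = 1.
Step 2: f() returns the captured base = 1.
Step 3: result = 1

The answer is 1.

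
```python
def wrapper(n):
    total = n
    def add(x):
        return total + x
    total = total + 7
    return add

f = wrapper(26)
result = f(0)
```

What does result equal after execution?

Step 1: wrapper(26) sets total = 26, then total = 26 + 7 = 33.
Step 2: Closures capture by reference, so add sees total = 33.
Step 3: f(0) returns 33 + 0 = 33

The answer is 33.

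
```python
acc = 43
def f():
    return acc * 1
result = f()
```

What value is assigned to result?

Step 1: acc = 43 is defined globally.
Step 2: f() looks up acc from global scope = 43, then computes 43 * 1 = 43.
Step 3: result = 43

The answer is 43.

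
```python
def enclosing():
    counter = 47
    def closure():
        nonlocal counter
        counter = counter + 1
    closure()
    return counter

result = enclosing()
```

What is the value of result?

Step 1: enclosing() sets counter = 47.
Step 2: closure() uses nonlocal to modify counter in enclosing's scope: counter = 47 + 1 = 48.
Step 3: enclosing() returns the modified counter = 48

The answer is 48.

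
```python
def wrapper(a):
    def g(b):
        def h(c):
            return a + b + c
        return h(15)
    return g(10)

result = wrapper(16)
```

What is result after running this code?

Step 1: a = 16, b = 10, c = 15 across three nested scopes.
Step 2: h() accesses all three via LEGB rule.
Step 3: result = 16 + 10 + 15 = 41

The answer is 41.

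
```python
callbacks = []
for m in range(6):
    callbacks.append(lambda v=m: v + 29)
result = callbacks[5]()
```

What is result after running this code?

Step 1: Default argument v=m captures m's value at definition time.
Step 2: callbacks[5] was defined when m = 5, so v defaults to 5.
Step 3: result = 5 + 29 = 34 (default arg fixes the late binding issue)

The answer is 34.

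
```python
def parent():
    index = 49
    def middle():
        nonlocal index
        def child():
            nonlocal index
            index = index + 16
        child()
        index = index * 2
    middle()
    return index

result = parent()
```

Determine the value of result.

Step 1: index = 49.
Step 2: child() adds 16: index = 49 + 16 = 65.
Step 3: middle() doubles: index = 65 * 2 = 130.
Step 4: result = 130

The answer is 130.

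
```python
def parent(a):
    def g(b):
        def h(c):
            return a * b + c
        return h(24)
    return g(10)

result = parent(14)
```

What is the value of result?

Step 1: a = 14, b = 10, c = 24.
Step 2: h() computes a * b + c = 14 * 10 + 24 = 164.
Step 3: result = 164

The answer is 164.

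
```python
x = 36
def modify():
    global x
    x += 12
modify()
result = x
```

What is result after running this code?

Step 1: x = 36 globally.
Step 2: modify() modifies global x: x += 12 = 48.
Step 3: result = 48

The answer is 48.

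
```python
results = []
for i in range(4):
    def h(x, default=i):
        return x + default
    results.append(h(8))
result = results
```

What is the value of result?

Step 1: Default argument default=i is evaluated at function definition time.
Step 2: Each iteration creates h with default = current i value.
Step 3: h(8) returns 8 + default. results = [8, 9, 10, 11]

The answer is [8, 9, 10, 11].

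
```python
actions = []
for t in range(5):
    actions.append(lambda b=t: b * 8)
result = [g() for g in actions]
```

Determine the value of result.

Step 1: Default arg b=t captures t at each iteration.
Step 2: actions[k] has b defaulting to k, returns k * 8.
Step 3: result = [0, 8, 16, 24, 32]

The answer is [0, 8, 16, 24, 32].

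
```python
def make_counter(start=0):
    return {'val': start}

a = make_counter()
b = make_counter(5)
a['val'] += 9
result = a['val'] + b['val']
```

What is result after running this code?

Step 1: make_counter() returns a new dict each call (immutable default 0).
Step 2: a = {'val': 0}, b = {'val': 5}.
Step 3: a['val'] += 9 = 9. result = 9 + 5 = 14

The answer is 14.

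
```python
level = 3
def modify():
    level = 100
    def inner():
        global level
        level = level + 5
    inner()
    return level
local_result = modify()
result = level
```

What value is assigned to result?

Step 1: Global level = 3. modify() creates local level = 100.
Step 2: inner() declares global level and adds 5: global level = 3 + 5 = 8.
Step 3: modify() returns its local level = 100 (unaffected by inner).
Step 4: result = global level = 8

The answer is 8.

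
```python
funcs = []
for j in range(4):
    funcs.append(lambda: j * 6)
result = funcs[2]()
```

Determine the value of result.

Step 1: All lambdas reference the same variable j (late binding).
Step 2: After the loop, j = 3. Every lambda returns j * 6.
Step 3: funcs[2]() = 3 * 6 = 18

The answer is 18.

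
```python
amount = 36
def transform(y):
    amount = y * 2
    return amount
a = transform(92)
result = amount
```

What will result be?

Step 1: Global amount = 36.
Step 2: transform(92) creates local amount = 92 * 2 = 184.
Step 3: Global amount unchanged because no global keyword. result = 36

The answer is 36.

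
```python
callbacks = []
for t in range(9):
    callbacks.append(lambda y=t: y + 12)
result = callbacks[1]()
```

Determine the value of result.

Step 1: Default argument y=t captures t's value at definition time.
Step 2: callbacks[1] was defined when t = 1, so y defaults to 1.
Step 3: result = 1 + 12 = 13 (default arg fixes the late binding issue)

The answer is 13.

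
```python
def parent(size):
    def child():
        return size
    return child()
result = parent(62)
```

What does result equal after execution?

Step 1: parent(62) binds parameter size = 62.
Step 2: child() looks up size in enclosing scope and finds the parameter size = 62.
Step 3: result = 62

The answer is 62.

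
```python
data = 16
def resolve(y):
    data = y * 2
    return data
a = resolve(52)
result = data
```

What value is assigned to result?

Step 1: Global data = 16.
Step 2: resolve(52) creates local data = 52 * 2 = 104.
Step 3: Global data unchanged because no global keyword. result = 16

The answer is 16.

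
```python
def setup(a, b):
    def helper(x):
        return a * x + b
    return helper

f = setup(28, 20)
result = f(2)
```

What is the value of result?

Step 1: setup(28, 20) captures a = 28, b = 20.
Step 2: f(2) computes 28 * 2 + 20 = 76.
Step 3: result = 76

The answer is 76.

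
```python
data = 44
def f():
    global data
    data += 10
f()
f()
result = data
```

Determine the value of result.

Step 1: data = 44.
Step 2: First f(): data = 44 + 10 = 54.
Step 3: Second f(): data = 54 + 10 = 64. result = 64

The answer is 64.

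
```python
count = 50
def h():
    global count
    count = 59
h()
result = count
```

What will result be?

Step 1: count = 50 globally.
Step 2: h() declares global count and sets it to 59.
Step 3: After h(), global count = 59. result = 59

The answer is 59.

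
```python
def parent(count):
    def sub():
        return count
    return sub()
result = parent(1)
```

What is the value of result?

Step 1: parent(1) binds parameter count = 1.
Step 2: sub() looks up count in enclosing scope and finds the parameter count = 1.
Step 3: result = 1

The answer is 1.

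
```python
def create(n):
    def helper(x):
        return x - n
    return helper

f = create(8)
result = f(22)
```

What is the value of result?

Step 1: create(8) creates a closure capturing n = 8.
Step 2: f(22) computes 22 - 8 = 14.
Step 3: result = 14

The answer is 14.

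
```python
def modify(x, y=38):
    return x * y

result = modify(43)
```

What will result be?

Step 1: modify(43) uses default y = 38.
Step 2: Returns 43 * 38 = 1634.
Step 3: result = 1634

The answer is 1634.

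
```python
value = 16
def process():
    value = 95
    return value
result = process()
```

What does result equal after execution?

Step 1: Global value = 16.
Step 2: process() creates local value = 95, shadowing the global.
Step 3: Returns local value = 95. result = 95

The answer is 95.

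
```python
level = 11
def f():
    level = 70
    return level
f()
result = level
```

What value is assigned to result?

Step 1: Global level = 11.
Step 2: f() creates local level = 70 (shadow, not modification).
Step 3: After f() returns, global level is unchanged. result = 11

The answer is 11.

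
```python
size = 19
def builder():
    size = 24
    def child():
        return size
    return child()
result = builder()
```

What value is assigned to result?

Step 1: size = 19 globally, but builder() defines size = 24 locally.
Step 2: child() looks up size. Not in local scope, so checks enclosing scope (builder) and finds size = 24.
Step 3: result = 24

The answer is 24.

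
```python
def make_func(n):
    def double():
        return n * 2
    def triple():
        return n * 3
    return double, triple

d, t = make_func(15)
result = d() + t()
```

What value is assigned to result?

Step 1: Both closures capture the same n = 15.
Step 2: d() = 15 * 2 = 30, t() = 15 * 3 = 45.
Step 3: result = 30 + 45 = 75

The answer is 75.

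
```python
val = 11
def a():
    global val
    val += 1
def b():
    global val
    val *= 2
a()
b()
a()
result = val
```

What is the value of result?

Step 1: val = 11.
Step 2: a(): val = 11 + 1 = 12.
Step 3: b(): val = 12 * 2 = 24.
Step 4: a(): val = 24 + 1 = 25

The answer is 25.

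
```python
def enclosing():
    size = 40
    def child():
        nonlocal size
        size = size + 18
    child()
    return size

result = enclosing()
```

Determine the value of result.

Step 1: enclosing() sets size = 40.
Step 2: child() uses nonlocal to modify size in enclosing's scope: size = 40 + 18 = 58.
Step 3: enclosing() returns the modified size = 58

The answer is 58.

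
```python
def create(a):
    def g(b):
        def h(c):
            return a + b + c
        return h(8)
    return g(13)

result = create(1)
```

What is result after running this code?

Step 1: a = 1, b = 13, c = 8 across three nested scopes.
Step 2: h() accesses all three via LEGB rule.
Step 3: result = 1 + 13 + 8 = 22

The answer is 22.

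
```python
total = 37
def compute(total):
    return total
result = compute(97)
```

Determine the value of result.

Step 1: Global total = 37.
Step 2: compute(97) takes parameter total = 97, which shadows the global.
Step 3: result = 97

The answer is 97.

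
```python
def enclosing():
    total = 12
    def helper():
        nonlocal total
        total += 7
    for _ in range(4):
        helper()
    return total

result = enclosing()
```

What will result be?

Step 1: total = 12.
Step 2: helper() is called 4 times in a loop, each adding 7 via nonlocal.
Step 3: total = 12 + 7 * 4 = 40

The answer is 40.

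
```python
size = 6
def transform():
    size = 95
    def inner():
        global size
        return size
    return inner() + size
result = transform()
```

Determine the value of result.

Step 1: Global size = 6. transform() shadows with local size = 95.
Step 2: inner() uses global keyword, so inner() returns global size = 6.
Step 3: transform() returns 6 + 95 = 101

The answer is 101.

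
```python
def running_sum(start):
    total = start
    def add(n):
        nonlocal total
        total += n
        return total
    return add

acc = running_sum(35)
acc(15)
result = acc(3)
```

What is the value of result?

Step 1: running_sum(35) creates closure with total = 35.
Step 2: First acc(15): total = 35 + 15 = 50.
Step 3: Second acc(3): total = 50 + 3 = 53. result = 53

The answer is 53.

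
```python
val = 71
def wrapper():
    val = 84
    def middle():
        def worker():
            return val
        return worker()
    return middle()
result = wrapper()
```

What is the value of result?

Step 1: wrapper() defines val = 84. middle() and worker() have no local val.
Step 2: worker() checks local (none), enclosing middle() (none), enclosing wrapper() and finds val = 84.
Step 3: result = 84

The answer is 84.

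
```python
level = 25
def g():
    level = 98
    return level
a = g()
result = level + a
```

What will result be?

Step 1: Global level = 25. g() returns local level = 98.
Step 2: a = 98. Global level still = 25.
Step 3: result = 25 + 98 = 123

The answer is 123.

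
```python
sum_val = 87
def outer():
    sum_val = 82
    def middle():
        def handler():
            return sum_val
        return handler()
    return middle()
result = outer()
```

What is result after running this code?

Step 1: outer() defines sum_val = 82. middle() and handler() have no local sum_val.
Step 2: handler() checks local (none), enclosing middle() (none), enclosing outer() and finds sum_val = 82.
Step 3: result = 82

The answer is 82.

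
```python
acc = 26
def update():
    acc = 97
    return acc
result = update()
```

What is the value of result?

Step 1: Global acc = 26.
Step 2: update() creates local acc = 97, shadowing the global.
Step 3: Returns local acc = 97. result = 97

The answer is 97.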